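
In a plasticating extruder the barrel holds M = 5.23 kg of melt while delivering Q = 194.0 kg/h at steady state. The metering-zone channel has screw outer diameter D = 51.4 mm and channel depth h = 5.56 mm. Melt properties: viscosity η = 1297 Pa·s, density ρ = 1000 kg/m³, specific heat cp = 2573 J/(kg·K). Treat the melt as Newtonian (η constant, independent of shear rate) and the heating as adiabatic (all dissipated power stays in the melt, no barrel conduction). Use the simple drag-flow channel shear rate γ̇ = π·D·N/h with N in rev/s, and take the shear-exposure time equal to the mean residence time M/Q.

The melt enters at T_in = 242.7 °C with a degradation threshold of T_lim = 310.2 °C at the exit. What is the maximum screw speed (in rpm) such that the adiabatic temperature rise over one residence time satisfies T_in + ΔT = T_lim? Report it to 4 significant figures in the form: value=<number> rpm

value=76.74 rpm

Throughput in SI: Q_s = 194.0 kg/h ÷ 3600 s/h = 0.0538889 kg/s
t_res = M / Q_s = 5.23 ÷ 0.0538889 = 97.0515 s
Convert to metres: D = 0.0514 m, h = 0.00556 m
Allowable rise: ΔT_a = T_lim − T_in = 310.2 − 242.7 = 67.5 K
Invert ΔT = ηγ̇²t_res/(ρcp) for γ̇: γ̇_max² = ΔT_a ρ cp / (η t_res) = 67.5·1000·2573 / (1297·97.0515) = 1379.75 s⁻²
Take the square root: γ̇_max = √(1379.75) = 37.145 s⁻¹
N_max = γ̇_max h / (πD) = 37.145·0.00556/(π·0.0514) = 1.27898 rev/s → ×60 = 76.7386 rpm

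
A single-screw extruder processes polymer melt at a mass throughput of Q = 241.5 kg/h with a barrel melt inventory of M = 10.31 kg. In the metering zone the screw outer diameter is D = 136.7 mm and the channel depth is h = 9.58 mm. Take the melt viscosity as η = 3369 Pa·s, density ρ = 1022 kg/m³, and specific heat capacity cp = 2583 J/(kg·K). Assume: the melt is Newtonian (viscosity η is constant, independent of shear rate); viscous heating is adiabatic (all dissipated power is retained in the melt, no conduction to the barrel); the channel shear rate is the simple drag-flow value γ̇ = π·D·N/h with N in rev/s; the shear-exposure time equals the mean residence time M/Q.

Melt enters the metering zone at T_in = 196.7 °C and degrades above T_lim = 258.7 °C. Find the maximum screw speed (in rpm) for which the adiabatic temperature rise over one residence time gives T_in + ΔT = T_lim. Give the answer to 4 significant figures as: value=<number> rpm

value=23.80 rpm

Q_s = Q / 3600 = 241.5 / 3600 = 0.0670833 kg/s
t_res = M / Q_s = 10.31 ÷ 0.0670833 = 153.689 s
Convert to metres: D = 0.1367 m, h = 0.00958 m
ΔT_a = T_lim − T_in = 258.7 °C − 196.7 °C = 62 K
γ̇_max² = ΔT_a·ρ·cp / (η·t_res) = [62 × 1022 × 2583] / [3369 × 153.689] = 316.098 s⁻²
γ̇_max = sqrt(316.098) = 17.7791 s⁻¹
N_max = γ̇_max·h / (π·D) = 17.7791 · 0.00958 / (π · 0.1367) = 0.396605 rev/s = 23.7963 rpm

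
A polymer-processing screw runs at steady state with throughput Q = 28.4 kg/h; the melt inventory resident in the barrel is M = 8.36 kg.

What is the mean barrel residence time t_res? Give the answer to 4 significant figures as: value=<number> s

value=1060. s

Convert throughput: Q = 28.4 kg/h = 28.4/3600 = 0.00788889 kg/s
t_res = M / Q_s = 8.36 / 0.00788889 = 1059.72 s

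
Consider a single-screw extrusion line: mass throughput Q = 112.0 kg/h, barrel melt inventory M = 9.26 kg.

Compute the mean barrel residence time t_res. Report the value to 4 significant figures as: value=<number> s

value=297.6 s

Throughput in SI: Q_s = 112.0 kg/h ÷ 3600 s/h = 0.0311111 kg/s
Mean residence time: t_res = M/Q_s = 9.26 kg / 0.0311111 kg/s = 297.643 s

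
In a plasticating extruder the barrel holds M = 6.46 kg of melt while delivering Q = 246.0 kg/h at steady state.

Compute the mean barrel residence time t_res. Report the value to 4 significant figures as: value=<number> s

Convert throughput: Q = 246.0 kg/h = 246.0/3600 = 0.0683333 kg/s
t_res = M / Q_s = 6.46 / 0.0683333 = 94.5366 s

value=94.54 s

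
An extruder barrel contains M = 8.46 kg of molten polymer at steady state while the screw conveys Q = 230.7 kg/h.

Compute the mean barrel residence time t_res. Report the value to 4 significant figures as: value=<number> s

Convert throughput: Q = 230.7 kg/h = 230.7/3600 = 0.0640833 kg/s
Mean residence time: t_res = M/Q_s = 8.46 kg / 0.0640833 kg/s = 132.016 s

value=132.0 s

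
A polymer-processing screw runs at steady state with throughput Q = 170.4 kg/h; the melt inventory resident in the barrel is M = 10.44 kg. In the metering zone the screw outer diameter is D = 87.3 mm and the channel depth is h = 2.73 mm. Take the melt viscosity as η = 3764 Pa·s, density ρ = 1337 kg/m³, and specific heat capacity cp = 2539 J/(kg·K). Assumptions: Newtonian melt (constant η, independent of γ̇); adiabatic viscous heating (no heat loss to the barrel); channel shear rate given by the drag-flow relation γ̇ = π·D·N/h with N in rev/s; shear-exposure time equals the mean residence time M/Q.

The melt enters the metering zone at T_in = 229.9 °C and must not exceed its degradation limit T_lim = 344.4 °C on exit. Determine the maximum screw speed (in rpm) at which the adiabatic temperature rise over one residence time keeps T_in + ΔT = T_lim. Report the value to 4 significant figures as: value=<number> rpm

Convert throughput: Q = 170.4 kg/h = 170.4/3600 = 0.0473333 kg/s
Mean residence time: t_res = M/Q_s = 10.44 kg / 0.0473333 kg/s = 220.563 s
Geometry in SI: D = 87.3 mm → 0.0873 m, h = 2.73 mm → 0.00273 m
ΔT_a = T_lim − T_in = 344.4 − 229.9 = 114.5 K
Invert ΔT = ηγ̇²t_res/(ρcp) for γ̇: γ̇_max² = ΔT_a ρ cp / (η t_res) = 114.5·1337·2539 / (3764·220.563) = 468.184 s⁻²
γ̇_max = sqrt(468.184) = 21.6376 s⁻¹
N_max = γ̇_max h / (πD) = 21.6376·0.00273/(π·0.0873) = 0.215381 rev/s → ×60 = 12.9228 rpm

value=12.92 rpm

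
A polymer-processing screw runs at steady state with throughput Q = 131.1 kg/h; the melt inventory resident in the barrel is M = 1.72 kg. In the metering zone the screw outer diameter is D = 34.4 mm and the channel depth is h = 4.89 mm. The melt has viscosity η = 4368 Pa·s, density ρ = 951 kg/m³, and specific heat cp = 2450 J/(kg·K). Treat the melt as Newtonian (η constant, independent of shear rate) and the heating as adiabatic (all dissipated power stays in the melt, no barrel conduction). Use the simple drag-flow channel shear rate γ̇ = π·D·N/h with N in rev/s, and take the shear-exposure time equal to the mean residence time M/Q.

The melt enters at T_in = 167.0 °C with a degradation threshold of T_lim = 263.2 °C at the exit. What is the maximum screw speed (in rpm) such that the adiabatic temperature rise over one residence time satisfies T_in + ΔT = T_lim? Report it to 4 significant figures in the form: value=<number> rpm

Q_s = Q / 3600 = 131.1 / 3600 = 0.0364167 kg/s
Mean residence time: t_res = M/Q_s = 1.72 kg / 0.0364167 kg/s = 47.2311 s
D = 34.4 mm = 0.0344 m;  h = 4.89 mm = 0.00489 m
ΔT_a = T_lim − T_in = 263.2 − 167.0 = 96.2 K
γ̇_max² = ΔT_a·ρ·cp/(η·t_res) = 96.2·951·2450/(4368·47.2311) = 1086.45 s⁻²
Take the square root: γ̇_max = √(1086.45) = 32.9614 s⁻¹
N_max = γ̇_max·h / (π·D) = 32.9614 · 0.00489 / (π · 0.0344) = 1.49144 rev/s = 89.4864 rpm

value=89.49 rpm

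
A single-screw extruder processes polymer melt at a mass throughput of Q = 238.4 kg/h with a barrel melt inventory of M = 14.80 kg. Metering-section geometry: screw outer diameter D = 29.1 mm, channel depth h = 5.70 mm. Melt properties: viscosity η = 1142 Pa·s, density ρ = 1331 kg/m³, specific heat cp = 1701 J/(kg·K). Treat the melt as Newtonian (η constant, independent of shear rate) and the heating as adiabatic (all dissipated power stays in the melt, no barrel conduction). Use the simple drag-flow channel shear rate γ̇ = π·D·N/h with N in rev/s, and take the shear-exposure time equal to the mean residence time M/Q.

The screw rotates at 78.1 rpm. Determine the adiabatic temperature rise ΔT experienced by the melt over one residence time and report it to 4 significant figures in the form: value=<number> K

value=49.13 K

Throughput in SI: Q_s = 238.4 kg/h ÷ 3600 s/h = 0.0662222 kg/s
t_res = M / Q_s = 14.80 / 0.0662222 = 223.49 s
Geometry in metres: D = 29.1 mm → 0.0291 m, h = 5.70 mm → 0.0057 m; screw speed N = 78.1 rpm = 1.30167 rev/s
Shear rate: γ̇ = πDN/h = π·0.0291·1.30167/0.0057 = 20.877 s⁻¹
Adiabatic rise: ΔT = η γ̇² t_res / (ρ cp) = 1142·(20.877)²·223.49 / (1331·1701) = 49.1335 K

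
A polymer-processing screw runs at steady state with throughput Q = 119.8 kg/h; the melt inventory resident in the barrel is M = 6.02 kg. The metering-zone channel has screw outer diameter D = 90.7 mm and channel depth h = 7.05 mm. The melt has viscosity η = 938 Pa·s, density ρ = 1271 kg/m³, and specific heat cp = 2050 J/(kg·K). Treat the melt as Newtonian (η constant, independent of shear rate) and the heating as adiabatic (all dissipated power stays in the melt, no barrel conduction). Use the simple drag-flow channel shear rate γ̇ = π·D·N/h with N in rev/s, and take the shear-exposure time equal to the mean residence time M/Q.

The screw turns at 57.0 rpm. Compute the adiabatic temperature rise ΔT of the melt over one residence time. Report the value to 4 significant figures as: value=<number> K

value=96.01 K

Throughput in SI: Q_s = 119.8 kg/h ÷ 3600 s/h = 0.0332778 kg/s
Mean residence time: t_res = M/Q_s = 6.02 kg / 0.0332778 kg/s = 180.902 s
Geometry in metres: D = 90.7 mm → 0.0907 m, h = 7.05 mm → 0.00705 m; screw speed N = 57.0 rpm = 0.95 rev/s
γ̇ = π·D·N / h = π · 0.0907 · 0.95 / 0.00705 = 38.3965 s⁻¹
ΔT = η·γ̇²·t_res / (ρ·cp) = 938 · (38.3965)² · 180.902 / (1271 · 2050) = 96.0127 K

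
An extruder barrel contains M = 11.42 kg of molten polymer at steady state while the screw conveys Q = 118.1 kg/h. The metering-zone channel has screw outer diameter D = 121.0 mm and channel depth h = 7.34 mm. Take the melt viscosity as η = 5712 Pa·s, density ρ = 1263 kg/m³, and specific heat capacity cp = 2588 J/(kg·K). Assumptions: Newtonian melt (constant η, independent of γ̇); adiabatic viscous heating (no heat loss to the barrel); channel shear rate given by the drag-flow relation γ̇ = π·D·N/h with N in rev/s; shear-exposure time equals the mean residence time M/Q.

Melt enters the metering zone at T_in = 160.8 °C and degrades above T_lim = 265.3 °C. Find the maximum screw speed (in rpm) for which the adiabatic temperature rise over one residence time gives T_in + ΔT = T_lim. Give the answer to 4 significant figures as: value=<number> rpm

Throughput in SI: Q_s = 118.1 kg/h ÷ 3600 s/h = 0.0328056 kg/s
t_res = M / Q_s = 11.42 ÷ 0.0328056 = 348.112 s
Geometry in SI: D = 121.0 mm → 0.121 m, h = 7.34 mm → 0.00734 m
Allowable rise: ΔT_a = T_lim − T_in = 265.3 − 160.8 = 104.5 K
Invert ΔT = ηγ̇²t_res/(ρcp) for γ̇: γ̇_max² = ΔT_a ρ cp / (η t_res) = 104.5·1263·2588 / (5712·348.112) = 171.782 s⁻²
Take the square root: γ̇_max = √(171.782) = 13.1066 s⁻¹
N_max = γ̇_max h / (πD) = 13.1066·0.00734/(π·0.121) = 0.253075 rev/s → ×60 = 15.1845 rpm

value=15.18 rpm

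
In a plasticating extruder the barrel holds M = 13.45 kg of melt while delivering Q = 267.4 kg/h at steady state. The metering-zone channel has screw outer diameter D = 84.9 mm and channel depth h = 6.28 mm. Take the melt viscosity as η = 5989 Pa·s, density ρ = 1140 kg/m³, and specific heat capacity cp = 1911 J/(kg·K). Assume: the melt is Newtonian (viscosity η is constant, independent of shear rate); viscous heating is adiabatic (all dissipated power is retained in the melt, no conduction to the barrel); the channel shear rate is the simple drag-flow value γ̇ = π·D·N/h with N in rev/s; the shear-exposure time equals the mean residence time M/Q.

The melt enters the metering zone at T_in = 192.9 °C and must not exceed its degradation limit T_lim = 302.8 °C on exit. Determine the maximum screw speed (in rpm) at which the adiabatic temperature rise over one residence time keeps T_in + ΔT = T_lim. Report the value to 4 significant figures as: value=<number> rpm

value=20.99 rpm

Throughput in SI: Q_s = 267.4 kg/h ÷ 3600 s/h = 0.0742778 kg/s
t_res = M / Q_s = 13.45 / 0.0742778 = 181.077 s
D = 84.9 mm = 0.0849 m;  h = 6.28 mm = 0.00628 m
ΔT_a = T_lim − T_in = 302.8 − 192.9 = 109.9 K
Invert ΔT = ηγ̇²t_res/(ρcp) for γ̇: γ̇_max² = ΔT_a ρ cp / (η t_res) = 109.9·1140·1911 / (5989·181.077) = 220.773 s⁻²
γ̇_max = sqrt(220.773) = 14.8584 s⁻¹
N_max = γ̇_max h / (πD) = 14.8584·0.00628/(π·0.0849) = 0.349844 rev/s → ×60 = 20.9907 rpm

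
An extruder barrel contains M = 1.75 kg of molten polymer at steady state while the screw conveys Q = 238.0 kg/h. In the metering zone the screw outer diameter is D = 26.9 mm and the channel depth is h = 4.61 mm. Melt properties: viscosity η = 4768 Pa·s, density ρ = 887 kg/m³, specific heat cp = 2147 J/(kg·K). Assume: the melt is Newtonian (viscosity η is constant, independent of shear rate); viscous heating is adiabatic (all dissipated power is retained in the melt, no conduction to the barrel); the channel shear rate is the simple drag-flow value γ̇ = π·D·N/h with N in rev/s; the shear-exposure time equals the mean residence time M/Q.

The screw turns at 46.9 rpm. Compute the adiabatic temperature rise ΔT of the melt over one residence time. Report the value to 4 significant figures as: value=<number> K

Q_s = Q / 3600 = 238.0 / 3600 = 0.0661111 kg/s
Mean residence time: t_res = M/Q_s = 1.75 kg / 0.0661111 kg/s = 26.4706 s
Geometry in metres: D = 26.9 mm → 0.0269 m, h = 4.61 mm → 0.00461 m; screw speed N = 46.9 rpm = 0.781667 rev/s
γ̇ = π·D·N / h = π · 0.0269 · 0.781667 / 0.00461 = 14.3292 s⁻¹
ΔT = η·γ̇²·t_res/(ρ·cp) = [4768 × 14.3292² × 26.4706] / [887 × 2147] = 13.6079 K

value=13.61 K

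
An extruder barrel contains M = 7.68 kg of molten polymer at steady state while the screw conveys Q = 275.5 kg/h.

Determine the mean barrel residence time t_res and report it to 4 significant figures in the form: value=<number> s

Convert throughput: Q = 275.5 kg/h = 275.5/3600 = 0.0765278 kg/s
Mean residence time: t_res = M/Q_s = 7.68 kg / 0.0765278 kg/s = 100.356 s

value=100.4 s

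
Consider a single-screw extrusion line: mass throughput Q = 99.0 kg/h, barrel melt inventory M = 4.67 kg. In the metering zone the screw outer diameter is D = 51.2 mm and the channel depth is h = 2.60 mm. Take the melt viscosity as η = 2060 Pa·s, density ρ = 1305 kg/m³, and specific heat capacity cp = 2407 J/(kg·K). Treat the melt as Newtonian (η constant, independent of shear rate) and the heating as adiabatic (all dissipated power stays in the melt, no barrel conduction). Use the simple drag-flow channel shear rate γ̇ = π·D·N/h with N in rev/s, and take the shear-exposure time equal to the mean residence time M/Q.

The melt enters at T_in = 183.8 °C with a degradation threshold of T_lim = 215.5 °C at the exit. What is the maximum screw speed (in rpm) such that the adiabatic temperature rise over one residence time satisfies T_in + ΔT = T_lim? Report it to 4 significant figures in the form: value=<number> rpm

Q_s = Q / 3600 = 99.0 / 3600 = 0.0275 kg/s
t_res = M / Q_s = 4.67 / 0.0275 = 169.818 s
Geometry in SI: D = 51.2 mm → 0.0512 m, h = 2.60 mm → 0.0026 m
ΔT_a = T_lim − T_in = 215.5 − 183.8 = 31.7 K
γ̇_max² = ΔT_a·ρ·cp / (η·t_res) = [31.7 × 1305 × 2407] / [2060 × 169.818] = 284.639 s⁻²
γ̇_max = sqrt(284.639) = 16.8712 s⁻¹
N_max = γ̇_max·h / (π·D) = 16.8712 · 0.0026 / (π · 0.0512) = 0.27271 rev/s = 16.3626 rpm

value=16.36 rpm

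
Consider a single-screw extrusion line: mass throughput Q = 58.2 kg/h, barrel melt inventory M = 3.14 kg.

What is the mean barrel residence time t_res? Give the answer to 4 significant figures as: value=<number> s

Throughput in SI: Q_s = 58.2 kg/h ÷ 3600 s/h = 0.0161667 kg/s
Mean residence time: t_res = M/Q_s = 3.14 kg / 0.0161667 kg/s = 194.227 s

value=194.2 s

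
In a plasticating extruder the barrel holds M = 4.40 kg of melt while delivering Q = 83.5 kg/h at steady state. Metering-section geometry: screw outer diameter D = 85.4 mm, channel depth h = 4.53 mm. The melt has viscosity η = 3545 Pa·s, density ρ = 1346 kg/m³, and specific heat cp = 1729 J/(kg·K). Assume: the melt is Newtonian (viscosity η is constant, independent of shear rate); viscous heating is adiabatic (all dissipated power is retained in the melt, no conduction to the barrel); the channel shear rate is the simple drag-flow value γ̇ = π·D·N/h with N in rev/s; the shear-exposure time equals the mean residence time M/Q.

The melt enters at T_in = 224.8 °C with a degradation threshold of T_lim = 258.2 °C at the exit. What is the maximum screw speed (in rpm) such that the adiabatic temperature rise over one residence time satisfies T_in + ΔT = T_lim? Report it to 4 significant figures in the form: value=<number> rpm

value=10.89 rpm

Q_s = Q / 3600 = 83.5 / 3600 = 0.0231944 kg/s
Mean residence time: t_res = M/Q_s = 4.40 kg / 0.0231944 kg/s = 189.701 s
Geometry in SI: D = 85.4 mm → 0.0854 m, h = 4.53 mm → 0.00453 m
ΔT_a = T_lim − T_in = 258.2 − 224.8 = 33.4 K
γ̇_max² = ΔT_a·ρ·cp/(η·t_res) = 33.4·1346·1729/(3545·189.701) = 115.585 s⁻²
γ̇_max = sqrt(115.585) = 10.751 s⁻¹
Solve γ̇ = πDN/h for N: N_max = γ̇_max·h/(π·D) = 10.751 × 0.00453 / (π × 0.0854) = 0.181527 rev/s = 10.8916 rpm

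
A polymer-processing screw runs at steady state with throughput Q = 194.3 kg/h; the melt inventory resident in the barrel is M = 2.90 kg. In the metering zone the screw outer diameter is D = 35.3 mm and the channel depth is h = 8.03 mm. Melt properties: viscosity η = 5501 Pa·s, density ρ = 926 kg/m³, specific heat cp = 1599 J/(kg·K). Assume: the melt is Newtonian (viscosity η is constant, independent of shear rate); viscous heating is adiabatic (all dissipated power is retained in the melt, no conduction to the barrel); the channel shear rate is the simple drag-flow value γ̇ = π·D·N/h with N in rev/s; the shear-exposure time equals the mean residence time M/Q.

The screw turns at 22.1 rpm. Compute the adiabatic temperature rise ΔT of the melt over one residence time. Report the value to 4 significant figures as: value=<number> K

value=5.165 K

Throughput in SI: Q_s = 194.3 kg/h ÷ 3600 s/h = 0.0539722 kg/s
t_res = M / Q_s = 2.90 ÷ 0.0539722 = 53.7313 s
D = 35.3 mm = 0.0353 m;  h = 8.03 mm = 0.00803 m;  N = 22.1 rpm / 60 = 0.368333 rev/s
γ̇ = π·D·N / h = π · 0.0353 · 0.368333 / 0.00803 = 5.08686 s⁻¹
ΔT = η·γ̇²·t_res / (ρ·cp) = 5501 · (5.08686)² · 53.7313 / (926 · 1599) = 5.16547 K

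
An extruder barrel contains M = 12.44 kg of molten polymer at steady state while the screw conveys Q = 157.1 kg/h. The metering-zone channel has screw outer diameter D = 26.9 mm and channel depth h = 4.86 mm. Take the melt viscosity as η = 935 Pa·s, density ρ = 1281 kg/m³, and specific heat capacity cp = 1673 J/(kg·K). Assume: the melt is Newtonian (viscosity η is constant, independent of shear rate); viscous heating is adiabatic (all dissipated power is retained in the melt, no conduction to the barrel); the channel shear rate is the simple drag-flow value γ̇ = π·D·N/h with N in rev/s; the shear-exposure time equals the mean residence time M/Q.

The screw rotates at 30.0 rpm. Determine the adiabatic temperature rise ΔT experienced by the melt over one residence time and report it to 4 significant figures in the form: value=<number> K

value=9.401 K

Q_s = Q / 3600 = 157.1 / 3600 = 0.0436389 kg/s
Mean residence time: t_res = M/Q_s = 12.44 kg / 0.0436389 kg/s = 285.067 s
Convert to SI: D = 0.0269 m, h = 0.00486 m, N = 30.0/60 = 0.5 rev/s
γ̇ = π·D·N / h = π · 0.0269 · 0.5 / 0.00486 = 8.69433 s⁻¹
ΔT = η·γ̇²·t_res / (ρ·cp) = 935 · (8.69433)² · 285.067 / (1281 · 1673) = 9.40124 K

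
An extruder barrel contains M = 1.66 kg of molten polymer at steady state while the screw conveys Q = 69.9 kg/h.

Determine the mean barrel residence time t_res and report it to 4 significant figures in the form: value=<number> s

Q_s = Q / 3600 = 69.9 / 3600 = 0.0194167 kg/s
Mean residence time: t_res = M/Q_s = 1.66 kg / 0.0194167 kg/s = 85.4936 s

value=85.49 s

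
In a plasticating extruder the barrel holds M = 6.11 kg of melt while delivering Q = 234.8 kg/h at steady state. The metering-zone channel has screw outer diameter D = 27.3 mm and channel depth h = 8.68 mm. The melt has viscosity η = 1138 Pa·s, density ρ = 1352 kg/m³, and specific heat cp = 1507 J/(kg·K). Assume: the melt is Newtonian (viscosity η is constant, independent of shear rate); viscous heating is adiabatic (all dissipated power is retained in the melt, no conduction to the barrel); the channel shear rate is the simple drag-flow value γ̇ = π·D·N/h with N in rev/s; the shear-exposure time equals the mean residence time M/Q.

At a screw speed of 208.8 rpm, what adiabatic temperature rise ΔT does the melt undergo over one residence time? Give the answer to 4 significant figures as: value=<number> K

Q_s = Q / 3600 = 234.8 / 3600 = 0.0652222 kg/s
t_res = M / Q_s = 6.11 / 0.0652222 = 93.6797 s
D = 27.3 mm = 0.0273 m;  h = 8.68 mm = 0.00868 m;  N = 208.8 rpm / 60 = 3.48 rev/s
γ̇ = π·D·N / h = π · 0.0273 · 3.48 / 0.00868 = 34.3852 s⁻¹
ΔT = η·γ̇²·t_res / (ρ·cp) = 1138 · (34.3852)² · 93.6797 / (1352 · 1507) = 61.8646 K

value=61.86 K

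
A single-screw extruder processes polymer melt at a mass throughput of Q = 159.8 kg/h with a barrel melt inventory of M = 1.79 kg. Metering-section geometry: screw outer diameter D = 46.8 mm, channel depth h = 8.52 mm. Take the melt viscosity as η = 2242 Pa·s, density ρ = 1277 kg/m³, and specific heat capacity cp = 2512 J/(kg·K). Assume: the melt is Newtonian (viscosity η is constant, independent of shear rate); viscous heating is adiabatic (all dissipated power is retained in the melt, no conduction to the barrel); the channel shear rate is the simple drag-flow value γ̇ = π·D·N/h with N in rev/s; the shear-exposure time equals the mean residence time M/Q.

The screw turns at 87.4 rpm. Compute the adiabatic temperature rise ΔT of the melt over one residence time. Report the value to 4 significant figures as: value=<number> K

value=17.81 K

Throughput in SI: Q_s = 159.8 kg/h ÷ 3600 s/h = 0.0443889 kg/s
t_res = M / Q_s = 1.79 ÷ 0.0443889 = 40.3254 s
Geometry in metres: D = 46.8 mm → 0.0468 m, h = 8.52 mm → 0.00852 m; screw speed N = 87.4 rpm = 1.45667 rev/s
Shear rate: γ̇ = πDN/h = π·0.0468·1.45667/0.00852 = 25.1372 s⁻¹
ΔT = η·γ̇²·t_res / (ρ·cp) = 2242 · (25.1372)² · 40.3254 / (1277 · 2512) = 17.8089 K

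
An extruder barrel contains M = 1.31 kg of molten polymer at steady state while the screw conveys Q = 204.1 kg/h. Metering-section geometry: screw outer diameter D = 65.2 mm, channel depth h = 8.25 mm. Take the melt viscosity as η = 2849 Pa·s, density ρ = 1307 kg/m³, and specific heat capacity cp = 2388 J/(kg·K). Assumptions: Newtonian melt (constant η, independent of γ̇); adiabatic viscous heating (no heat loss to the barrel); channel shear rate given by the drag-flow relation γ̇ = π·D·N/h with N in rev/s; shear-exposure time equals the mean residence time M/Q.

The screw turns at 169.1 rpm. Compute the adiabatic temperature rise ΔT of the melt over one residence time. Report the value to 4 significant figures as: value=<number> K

value=103.3 K

Q_s = Q / 3600 = 204.1 / 3600 = 0.0566944 kg/s
Mean residence time: t_res = M/Q_s = 1.31 kg / 0.0566944 kg/s = 23.1063 s
D = 65.2 mm = 0.0652 m;  h = 8.25 mm = 0.00825 m;  N = 169.1 rpm / 60 = 2.81833 rev/s
Shear rate: γ̇ = πDN/h = π·0.0652·2.81833/0.00825 = 69.9739 s⁻¹
ΔT = η·γ̇²·t_res / (ρ·cp) = 2849 · (69.9739)² · 23.1063 / (1307 · 2388) = 103.273 K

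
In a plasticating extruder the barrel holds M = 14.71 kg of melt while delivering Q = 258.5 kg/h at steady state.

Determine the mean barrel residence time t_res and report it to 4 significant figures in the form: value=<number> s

value=204.9 s

Q_s = Q / 3600 = 258.5 / 3600 = 0.0718056 kg/s
t_res = M / Q_s = 14.71 / 0.0718056 = 204.859 s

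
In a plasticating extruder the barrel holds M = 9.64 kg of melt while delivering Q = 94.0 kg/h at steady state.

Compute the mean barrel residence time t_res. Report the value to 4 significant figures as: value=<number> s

value=369.2 s

Convert throughput: Q = 94.0 kg/h = 94.0/3600 = 0.0261111 kg/s
Mean residence time: t_res = M/Q_s = 9.64 kg / 0.0261111 kg/s = 369.191 s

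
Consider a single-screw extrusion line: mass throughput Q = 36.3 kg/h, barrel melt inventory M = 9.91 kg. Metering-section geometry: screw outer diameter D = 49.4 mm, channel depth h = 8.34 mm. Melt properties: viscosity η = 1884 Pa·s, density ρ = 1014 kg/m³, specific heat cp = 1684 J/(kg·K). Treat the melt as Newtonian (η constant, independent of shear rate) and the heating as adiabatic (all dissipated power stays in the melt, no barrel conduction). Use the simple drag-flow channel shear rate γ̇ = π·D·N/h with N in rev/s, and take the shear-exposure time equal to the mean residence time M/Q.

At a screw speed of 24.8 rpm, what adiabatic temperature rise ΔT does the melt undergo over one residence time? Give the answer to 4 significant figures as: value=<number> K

Throughput in SI: Q_s = 36.3 kg/h ÷ 3600 s/h = 0.0100833 kg/s
Mean residence time: t_res = M/Q_s = 9.91 kg / 0.0100833 kg/s = 982.81 s
Convert to SI: D = 0.0494 m, h = 0.00834 m, N = 24.8/60 = 0.413333 rev/s
γ̇ = π D N / h = (π)(0.0494)(0.413333) / 0.00834 = 7.6915 s⁻¹
ΔT = η·γ̇²·t_res / (ρ·cp) = 1884 · (7.6915)² · 982.81 / (1014 · 1684) = 64.1494 K

value=64.15 K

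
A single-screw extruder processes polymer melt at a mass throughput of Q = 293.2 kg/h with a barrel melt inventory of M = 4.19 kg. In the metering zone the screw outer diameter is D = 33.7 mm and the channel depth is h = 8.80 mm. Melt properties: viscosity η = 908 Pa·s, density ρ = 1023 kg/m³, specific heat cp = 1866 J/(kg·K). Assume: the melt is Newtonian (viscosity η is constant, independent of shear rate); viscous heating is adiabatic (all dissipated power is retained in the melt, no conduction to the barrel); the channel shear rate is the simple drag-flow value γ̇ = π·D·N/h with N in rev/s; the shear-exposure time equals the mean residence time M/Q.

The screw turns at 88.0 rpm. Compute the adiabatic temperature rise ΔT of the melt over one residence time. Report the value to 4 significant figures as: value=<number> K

value=7.619 K

Convert throughput: Q = 293.2 kg/h = 293.2/3600 = 0.0814444 kg/s
t_res = M / Q_s = 4.19 / 0.0814444 = 51.4461 s
D = 33.7 mm = 0.0337 m;  h = 8.80 mm = 0.0088 m;  N = 88.0 rpm / 60 = 1.46667 rev/s
Shear rate: γ̇ = πDN/h = π·0.0337·1.46667/0.0088 = 17.6453 s⁻¹
ΔT = η·γ̇²·t_res/(ρ·cp) = [908 × 17.6453² × 51.4461] / [1023 × 1866] = 7.61918 K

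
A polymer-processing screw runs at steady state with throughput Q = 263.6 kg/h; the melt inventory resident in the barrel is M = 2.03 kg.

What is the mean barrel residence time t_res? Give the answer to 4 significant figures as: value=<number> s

value=27.72 s

Throughput in SI: Q_s = 263.6 kg/h ÷ 3600 s/h = 0.0732222 kg/s
t_res = M / Q_s = 2.03 ÷ 0.0732222 = 27.7238 s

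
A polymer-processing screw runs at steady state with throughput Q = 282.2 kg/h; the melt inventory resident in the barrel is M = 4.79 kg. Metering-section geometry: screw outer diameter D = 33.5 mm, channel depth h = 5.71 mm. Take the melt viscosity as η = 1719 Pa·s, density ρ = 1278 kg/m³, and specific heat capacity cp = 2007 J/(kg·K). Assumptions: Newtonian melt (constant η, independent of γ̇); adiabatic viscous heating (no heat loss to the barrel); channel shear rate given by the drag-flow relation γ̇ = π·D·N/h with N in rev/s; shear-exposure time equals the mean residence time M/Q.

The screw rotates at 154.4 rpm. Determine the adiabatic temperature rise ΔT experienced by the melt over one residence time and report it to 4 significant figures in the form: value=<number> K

Convert throughput: Q = 282.2 kg/h = 282.2/3600 = 0.0783889 kg/s
t_res = M / Q_s = 4.79 / 0.0783889 = 61.1056 s
Convert to SI: D = 0.0335 m, h = 0.00571 m, N = 154.4/60 = 2.57333 rev/s
γ̇ = π·D·N / h = π · 0.0335 · 2.57333 / 0.00571 = 47.4302 s⁻¹
ΔT = η·γ̇²·t_res / (ρ·cp) = 1719 · (47.4302)² · 61.1056 / (1278 · 2007) = 92.1272 K

value=92.13 K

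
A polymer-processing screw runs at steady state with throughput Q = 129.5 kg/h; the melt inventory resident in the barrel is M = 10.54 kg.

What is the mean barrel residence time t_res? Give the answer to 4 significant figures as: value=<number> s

Q_s = Q / 3600 = 129.5 / 3600 = 0.0359722 kg/s
Mean residence time: t_res = M/Q_s = 10.54 kg / 0.0359722 kg/s = 293.004 s

value=293.0 s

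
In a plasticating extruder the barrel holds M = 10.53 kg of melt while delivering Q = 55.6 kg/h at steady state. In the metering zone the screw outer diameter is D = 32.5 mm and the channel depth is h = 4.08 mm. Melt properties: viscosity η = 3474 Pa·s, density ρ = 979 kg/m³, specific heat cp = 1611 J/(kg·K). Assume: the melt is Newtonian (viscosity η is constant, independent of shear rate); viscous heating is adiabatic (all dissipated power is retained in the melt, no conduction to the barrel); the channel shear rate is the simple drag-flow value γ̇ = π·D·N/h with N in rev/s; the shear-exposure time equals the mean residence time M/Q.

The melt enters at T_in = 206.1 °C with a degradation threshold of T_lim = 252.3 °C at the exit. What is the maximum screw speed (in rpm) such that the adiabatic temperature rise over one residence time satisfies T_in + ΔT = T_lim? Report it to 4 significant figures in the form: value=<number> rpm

Convert throughput: Q = 55.6 kg/h = 55.6/3600 = 0.0154444 kg/s
t_res = M / Q_s = 10.53 / 0.0154444 = 681.799 s
D = 32.5 mm = 0.0325 m;  h = 4.08 mm = 0.00408 m
Allowable rise: ΔT_a = T_lim − T_in = 252.3 − 206.1 = 46.2 K
Invert ΔT = ηγ̇²t_res/(ρcp) for γ̇: γ̇_max² = ΔT_a ρ cp / (η t_res) = 46.2·979·1611 / (3474·681.799) = 30.7634 s⁻²
γ̇_max = sqrt(30.7634) = 5.54648 s⁻¹
N_max = γ̇_max·h / (π·D) = 5.54648 · 0.00408 / (π · 0.0325) = 0.221638 rev/s = 13.2983 rpm

value=13.30 rpm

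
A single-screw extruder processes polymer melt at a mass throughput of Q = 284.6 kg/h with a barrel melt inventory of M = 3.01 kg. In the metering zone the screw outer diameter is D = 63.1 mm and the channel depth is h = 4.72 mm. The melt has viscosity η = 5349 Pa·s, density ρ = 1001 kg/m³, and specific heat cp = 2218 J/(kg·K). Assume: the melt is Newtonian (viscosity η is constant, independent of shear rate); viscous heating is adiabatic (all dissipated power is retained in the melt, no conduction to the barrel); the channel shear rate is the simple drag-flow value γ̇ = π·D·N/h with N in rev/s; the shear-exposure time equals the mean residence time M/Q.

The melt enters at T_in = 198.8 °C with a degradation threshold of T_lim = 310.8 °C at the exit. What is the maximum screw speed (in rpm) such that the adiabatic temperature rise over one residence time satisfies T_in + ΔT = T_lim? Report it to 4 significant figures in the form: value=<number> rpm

value=49.92 rpm

Q_s = Q / 3600 = 284.6 / 3600 = 0.0790556 kg/s
Mean residence time: t_res = M/Q_s = 3.01 kg / 0.0790556 kg/s = 38.0745 s
Convert to metres: D = 0.0631 m, h = 0.00472 m
Allowable rise: ΔT_a = T_lim − T_in = 310.8 − 198.8 = 112 K
γ̇_max² = ΔT_a·ρ·cp / (η·t_res) = [112 × 1001 × 2218] / [5349 × 38.0745] = 1220.98 s⁻²
γ̇_max = sqrt(1220.98) = 34.9425 s⁻¹
N_max = γ̇_max·h / (π·D) = 34.9425 · 0.00472 / (π · 0.0631) = 0.831986 rev/s = 49.9192 rpm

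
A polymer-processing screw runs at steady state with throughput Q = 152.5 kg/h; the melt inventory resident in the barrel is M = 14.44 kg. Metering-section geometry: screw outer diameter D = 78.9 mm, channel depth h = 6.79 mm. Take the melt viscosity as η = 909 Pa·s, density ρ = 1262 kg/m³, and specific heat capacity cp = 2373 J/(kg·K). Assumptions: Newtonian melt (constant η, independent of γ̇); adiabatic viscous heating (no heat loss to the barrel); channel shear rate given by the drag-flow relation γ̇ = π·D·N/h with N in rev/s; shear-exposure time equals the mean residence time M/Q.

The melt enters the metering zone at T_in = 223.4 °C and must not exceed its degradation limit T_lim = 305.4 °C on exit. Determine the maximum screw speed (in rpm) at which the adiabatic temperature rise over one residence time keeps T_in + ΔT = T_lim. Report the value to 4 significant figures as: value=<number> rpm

Convert throughput: Q = 152.5 kg/h = 152.5/3600 = 0.0423611 kg/s
t_res = M / Q_s = 14.44 / 0.0423611 = 340.879 s
D = 78.9 mm = 0.0789 m;  h = 6.79 mm = 0.00679 m
ΔT_a = T_lim − T_in = 305.4 − 223.4 = 82 K
Invert ΔT = ηγ̇²t_res/(ρcp) for γ̇: γ̇_max² = ΔT_a ρ cp / (η t_res) = 82·1262·2373 / (909·340.879) = 792.514 s⁻²
γ̇_max = √792.514 = 28.1516 s⁻¹
N_max = γ̇_max·h / (π·D) = 28.1516 · 0.00679 / (π · 0.0789) = 0.771164 rev/s = 46.2698 rpm

value=46.27 rpm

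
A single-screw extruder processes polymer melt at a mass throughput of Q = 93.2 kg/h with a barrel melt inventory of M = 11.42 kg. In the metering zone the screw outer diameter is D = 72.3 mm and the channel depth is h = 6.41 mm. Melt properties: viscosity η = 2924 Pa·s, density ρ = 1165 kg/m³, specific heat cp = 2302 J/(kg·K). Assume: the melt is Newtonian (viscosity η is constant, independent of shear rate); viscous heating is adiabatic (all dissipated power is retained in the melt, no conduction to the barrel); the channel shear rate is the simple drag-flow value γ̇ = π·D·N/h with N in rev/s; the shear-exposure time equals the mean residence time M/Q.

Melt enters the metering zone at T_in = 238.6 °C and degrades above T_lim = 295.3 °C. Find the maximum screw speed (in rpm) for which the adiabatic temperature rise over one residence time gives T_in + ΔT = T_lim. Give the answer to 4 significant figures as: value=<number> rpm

Convert throughput: Q = 93.2 kg/h = 93.2/3600 = 0.0258889 kg/s
t_res = M / Q_s = 11.42 / 0.0258889 = 441.116 s
Geometry in SI: D = 72.3 mm → 0.0723 m, h = 6.41 mm → 0.00641 m
ΔT_a = T_lim − T_in = 295.3 °C − 238.6 °C = 56.7 K
Invert ΔT = ηγ̇²t_res/(ρcp) for γ̇: γ̇_max² = ΔT_a ρ cp / (η t_res) = 56.7·1165·2302 / (2924·441.116) = 117.892 s⁻²
γ̇_max = sqrt(117.892) = 10.8578 s⁻¹
N_max = γ̇_max h / (πD) = 10.8578·0.00641/(π·0.0723) = 0.306416 rev/s → ×60 = 18.385 rpm

value=18.38 rpm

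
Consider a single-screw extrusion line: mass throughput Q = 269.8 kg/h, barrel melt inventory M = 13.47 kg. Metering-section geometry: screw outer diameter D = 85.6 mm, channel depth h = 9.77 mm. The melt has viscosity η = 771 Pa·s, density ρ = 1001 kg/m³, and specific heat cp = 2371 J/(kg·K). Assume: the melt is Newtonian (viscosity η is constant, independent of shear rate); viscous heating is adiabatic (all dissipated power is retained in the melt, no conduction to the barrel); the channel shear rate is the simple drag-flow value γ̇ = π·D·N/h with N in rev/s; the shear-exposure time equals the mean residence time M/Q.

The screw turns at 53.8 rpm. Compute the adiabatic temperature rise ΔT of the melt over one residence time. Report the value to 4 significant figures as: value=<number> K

value=35.57 K

Throughput in SI: Q_s = 269.8 kg/h ÷ 3600 s/h = 0.0749444 kg/s
t_res = M / Q_s = 13.47 ÷ 0.0749444 = 179.733 s
Geometry in metres: D = 85.6 mm → 0.0856 m, h = 9.77 mm → 0.00977 m; screw speed N = 53.8 rpm = 0.896667 rev/s
γ̇ = π·D·N / h = π · 0.0856 · 0.896667 / 0.00977 = 24.6808 s⁻¹
Adiabatic rise: ΔT = η γ̇² t_res / (ρ cp) = 771·(24.6808)²·179.733 / (1001·2371) = 35.5662 K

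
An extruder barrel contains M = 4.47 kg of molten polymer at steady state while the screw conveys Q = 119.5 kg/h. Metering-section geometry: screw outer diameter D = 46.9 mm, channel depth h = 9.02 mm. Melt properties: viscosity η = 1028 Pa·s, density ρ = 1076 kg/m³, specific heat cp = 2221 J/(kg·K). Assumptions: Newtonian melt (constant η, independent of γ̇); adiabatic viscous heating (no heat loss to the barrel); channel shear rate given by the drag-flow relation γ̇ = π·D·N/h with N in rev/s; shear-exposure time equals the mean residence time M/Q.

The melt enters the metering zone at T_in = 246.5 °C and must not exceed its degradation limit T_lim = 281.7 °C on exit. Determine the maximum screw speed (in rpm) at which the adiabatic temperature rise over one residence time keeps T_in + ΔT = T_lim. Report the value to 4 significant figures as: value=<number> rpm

value=90.55 rpm

Q_s = Q / 3600 = 119.5 / 3600 = 0.0331944 kg/s
t_res = M / Q_s = 4.47 ÷ 0.0331944 = 134.661 s
Geometry in SI: D = 46.9 mm → 0.0469 m, h = 9.02 mm → 0.00902 m
Allowable rise: ΔT_a = T_lim − T_in = 281.7 − 246.5 = 35.2 K
Invert ΔT = ηγ̇²t_res/(ρcp) for γ̇: γ̇_max² = ΔT_a ρ cp / (η t_res) = 35.2·1076·2221 / (1028·134.661) = 607.671 s⁻²
Take the square root: γ̇_max = √(607.671) = 24.651 s⁻¹
N_max = γ̇_max·h / (π·D) = 24.651 · 0.00902 / (π · 0.0469) = 1.5091 rev/s = 90.546 rpm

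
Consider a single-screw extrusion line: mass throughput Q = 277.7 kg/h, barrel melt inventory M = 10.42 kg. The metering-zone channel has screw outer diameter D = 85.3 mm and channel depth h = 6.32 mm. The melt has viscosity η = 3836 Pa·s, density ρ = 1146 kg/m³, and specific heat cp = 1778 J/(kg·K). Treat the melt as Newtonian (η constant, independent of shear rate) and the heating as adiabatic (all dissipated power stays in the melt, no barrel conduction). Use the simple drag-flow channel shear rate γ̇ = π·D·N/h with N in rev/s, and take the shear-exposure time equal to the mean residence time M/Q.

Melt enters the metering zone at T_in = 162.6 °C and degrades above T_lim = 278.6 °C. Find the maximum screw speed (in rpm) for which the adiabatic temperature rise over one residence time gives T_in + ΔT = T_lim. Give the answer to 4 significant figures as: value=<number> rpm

Q_s = Q / 3600 = 277.7 / 3600 = 0.0771389 kg/s
t_res = M / Q_s = 10.42 / 0.0771389 = 135.081 s
D = 85.3 mm = 0.0853 m;  h = 6.32 mm = 0.00632 m
ΔT_a = T_lim − T_in = 278.6 − 162.6 = 116 K
Invert ΔT = ηγ̇²t_res/(ρcp) for γ̇: γ̇_max² = ΔT_a ρ cp / (η t_res) = 116·1146·1778 / (3836·135.081) = 456.143 s⁻²
Take the square root: γ̇_max = √(456.143) = 21.3575 s⁻¹
Solve γ̇ = πDN/h for N: N_max = γ̇_max·h/(π·D) = 21.3575 × 0.00632 / (π × 0.0853) = 0.503696 rev/s = 30.2218 rpm

value=30.22 rpm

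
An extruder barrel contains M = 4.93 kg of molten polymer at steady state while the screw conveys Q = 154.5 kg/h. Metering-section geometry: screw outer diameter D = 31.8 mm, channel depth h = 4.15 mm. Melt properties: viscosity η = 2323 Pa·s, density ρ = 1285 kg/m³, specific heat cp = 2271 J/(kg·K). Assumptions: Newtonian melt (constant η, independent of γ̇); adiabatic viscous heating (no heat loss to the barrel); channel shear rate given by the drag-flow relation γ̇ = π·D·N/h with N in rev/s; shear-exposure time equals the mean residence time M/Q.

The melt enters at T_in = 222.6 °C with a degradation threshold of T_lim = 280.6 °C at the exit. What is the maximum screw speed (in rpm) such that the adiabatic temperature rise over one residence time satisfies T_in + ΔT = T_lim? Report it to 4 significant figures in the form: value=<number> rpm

value=62.77 rpm

Throughput in SI: Q_s = 154.5 kg/h ÷ 3600 s/h = 0.0429167 kg/s
Mean residence time: t_res = M/Q_s = 4.93 kg / 0.0429167 kg/s = 114.874 s
D = 31.8 mm = 0.0318 m;  h = 4.15 mm = 0.00415 m
ΔT_a = T_lim − T_in = 280.6 °C − 222.6 °C = 58 K
Invert ΔT = ηγ̇²t_res/(ρcp) for γ̇: γ̇_max² = ΔT_a ρ cp / (η t_res) = 58·1285·2271 / (2323·114.874) = 634.276 s⁻²
γ̇_max = √634.276 = 25.1848 s⁻¹
N_max = γ̇_max h / (πD) = 25.1848·0.00415/(π·0.0318) = 1.04619 rev/s → ×60 = 62.7713 rpm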